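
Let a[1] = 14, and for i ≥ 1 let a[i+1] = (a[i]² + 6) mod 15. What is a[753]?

10

Listing terms: a[1] = 14; a[2] = 7; a[3] = 10; a[4] = 1; a[5] = 7.
Since a[5] = a[2] = 7, the sequence is eventually periodic: after a pre-period of length 1 it cycles with period 3.
For i ≥ 2, a[i] depends only on (i - 2) mod 3. (753 - 2) mod 3 = 1, so a[753] = a[3] = 10.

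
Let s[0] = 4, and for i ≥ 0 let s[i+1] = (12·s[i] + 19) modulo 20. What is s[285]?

7

s[0] = 4; s[1] = 7; s[2] = 3; s[3] = 15; s[4] = 19; s[5] = 7.
Since s[5] = s[1] = 7, the sequence is eventually periodic: after a pre-period of length 1 it cycles with period 4.
For i ≥ 1, s[i] depends only on (i - 1) mod 4. (285 - 1) mod 4 = 0, so s[285] = s[1] = 7.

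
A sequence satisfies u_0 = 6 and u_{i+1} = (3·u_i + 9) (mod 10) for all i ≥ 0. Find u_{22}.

We have u_0 = 6; u_1 = 7; u_2 = 0; u_3 = 9; u_4 = 6.
The sequence repeats with period 4.
(22 - 0) mod 4 = 2, so u_{22} = u_2 = 0.

0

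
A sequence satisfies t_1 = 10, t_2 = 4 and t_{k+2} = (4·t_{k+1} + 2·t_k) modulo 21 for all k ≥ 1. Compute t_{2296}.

2

Computing terms: t_1 = 10, t_2 = 4, t_3 = 15, t_4 = 5, t_5 = 8, t_6 = 0, t_7 = 16, t_8 = 1, t_9 = 15, t_{10} = 20, t_{11} = 5, t_{12} = 18, t_{13} = 19, t_{14} = 7, t_{15} = 3, t_{16} = 5, t_{17} = 5, t_{18} = 9, t_{19} = 4, t_{20} = 13, t_{21} = 18, t_{22} = 14, t_{23} = 8, t_{24} = 18, t_{25} = 4, t_{26} = 10, t_{27} = 6, t_{28} = 2, t_{29} = 20, t_{30} = 0, t_{31} = 19, t_{32} = 13, t_{33} = 6, t_{34} = 8, t_{35} = 2, t_{36} = 3, t_{37} = 16, t_{38} = 7, t_{39} = 18, t_{40} = 2, t_{41} = 2, t_{42} = 12, t_{43} = 10, t_{44} = 1, t_{45} = 3, t_{46} = 14, t_{47} = 20, t_{48} = 3, t_{49} = 10, t_{50} = 4.
The sequence repeats with period 48.
(2296 - 1) mod 48 = 39, so t_{2296} = t_{40} = 2.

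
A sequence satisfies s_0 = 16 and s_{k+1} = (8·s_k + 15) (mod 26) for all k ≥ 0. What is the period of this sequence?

s_0 = 16,  s_1 = 13,  s_2 = 15,  s_3 = 5,  s_4 = 3,  s_5 = 13.
Since s_5 = s_1 = 13, the sequence is eventually periodic: after a pre-period of length 1 it cycles with period 4.

4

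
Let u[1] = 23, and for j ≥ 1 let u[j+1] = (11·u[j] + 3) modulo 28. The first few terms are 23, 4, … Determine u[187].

23

u[1] = 23,  u[2] = 4,  u[3] = 19,  u[4] = 16,  u[5] = 11,  u[6] = 12,  u[7] = 23.
The sequence repeats with period 6.
So u[187] = u[1 + ((187-1) mod 6)] = u[1] = 23.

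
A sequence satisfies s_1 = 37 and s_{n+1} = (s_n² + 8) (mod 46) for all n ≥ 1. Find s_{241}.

s_1 = 37; s_2 = 43; s_3 = 17; s_4 = 21; s_5 = 35; s_6 = 37.
Since s_6 = s_1 = 37, the sequence is periodic with period 5.
So s_{241} = s_{1 + ((241-1) mod 5)} = s_1 = 37.

37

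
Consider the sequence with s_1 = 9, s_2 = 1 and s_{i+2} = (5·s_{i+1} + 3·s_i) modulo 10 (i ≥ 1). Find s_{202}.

1

We have s_1 = 9, s_2 = 1, s_3 = 2, s_4 = 3, s_5 = 1, s_6 = 4, s_7 = 3, s_8 = 7, s_9 = 4, s_{10} = 1, s_{11} = 7, s_{12} = 8, s_{13} = 1, s_{14} = 9, s_{15} = 8, s_{16} = 7, s_{17} = 9, s_{18} = 6, s_{19} = 7, s_{20} = 3, s_{21} = 6, s_{22} = 9, s_{23} = 3, s_{24} = 2, s_{25} = 9, s_{26} = 1.
Since (s_{25}, s_{26}) = (s_1, s_2) = (9, 1) (two consecutive terms determine the rest), the sequence is periodic with period 24.
(202 - 1) mod 24 = 9, so s_{202} = s_{10} = 1.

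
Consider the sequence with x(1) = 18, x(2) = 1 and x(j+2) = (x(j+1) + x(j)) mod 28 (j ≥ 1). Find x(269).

3

Computing terms: x(1) = 18, x(2) = 1, x(3) = 19, x(4) = 20, x(5) = 11, x(6) = 3, x(7) = 14, x(8) = 17, x(9) = 3, x(10) = 20, x(11) = 23, x(12) = 15, x(13) = 10, x(14) = 25, x(15) = 7, x(16) = 4, x(17) = 11, x(18) = 15, x(19) = 26, x(20) = 13, x(21) = 11, x(22) = 24, x(23) = 7, x(24) = 3, x(25) = 10, x(26) = 13, x(27) = 23, x(28) = 8, x(29) = 3, x(30) = 11, x(31) = 14, x(32) = 25, x(33) = 11, x(34) = 8, x(35) = 19, x(36) = 27, x(37) = 18, x(38) = 17, x(39) = 7, x(40) = 24, x(41) = 3, x(42) = 27, x(43) = 2, x(44) = 1, x(45) = 3, x(46) = 4, x(47) = 7, x(48) = 11, x(49) = 18, x(50) = 1.
Since (x(49), x(50)) = (x(1), x(2)) = (18, 1) (two consecutive terms determine the rest), the sequence is periodic with period 48.
(269 - 1) mod 48 = 28, so x(269) = x(29) = 3.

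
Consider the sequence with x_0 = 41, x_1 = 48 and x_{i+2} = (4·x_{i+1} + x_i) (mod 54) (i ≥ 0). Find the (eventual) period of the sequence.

x_0 = 41; x_1 = 48; x_2 = 17; x_3 = 8; x_4 = 49; x_5 = 42; x_6 = 1; x_7 = 46; x_8 = 23; x_9 = 30; x_{10} = 35; x_{11} = 8; x_{12} = 13; x_{13} = 6; x_{14} = 37; x_{15} = 46; x_{16} = 5; x_{17} = 12; x_{18} = 53; x_{19} = 8; x_{20} = 31; x_{21} = 24; x_{22} = 19; x_{23} = 46; x_{24} = 41; x_{25} = 48.
Since (x_{24}, x_{25}) = (x_0, x_1) = (41, 48) (two consecutive terms determine the rest), the sequence is periodic with period 24.

24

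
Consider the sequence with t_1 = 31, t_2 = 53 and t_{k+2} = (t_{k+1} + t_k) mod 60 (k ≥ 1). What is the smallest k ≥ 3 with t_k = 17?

Computing terms: t_1 = 31, t_2 = 53, t_3 = 24, t_4 = 17, t_5 = 41, t_6 = 58, t_7 = 39, t_8 = 37, t_9 = 16, t_{10} = 53, t_{11} = 9, t_{12} = 2, t_{13} = 11, t_{14} = 13, t_{15} = 24, t_{16} = 37, t_{17} = 1, t_{18} = 38, t_{19} = 39, t_{20} = 17, t_{21} = 56, t_{22} = 13, t_{23} = 9, t_{24} = 22, t_{25} = 31, t_{26} = 53.
The sequence repeats with period 24.
The value 17 first appears (with k ≥ 3) at t_4.

4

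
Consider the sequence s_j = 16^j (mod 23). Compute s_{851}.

Listing terms: s_0 = 1, s_1 = 16, s_2 = 3, s_3 = 2, s_4 = 9, s_5 = 6, s_6 = 4, s_7 = 18, s_8 = 12, s_9 = 8, s_{10} = 13, s_{11} = 1.
Since s_{11} = s_0 = 1, the sequence is periodic with period 11.
(851 - 0) mod 11 = 4, so s_{851} = s_4 = 9.

9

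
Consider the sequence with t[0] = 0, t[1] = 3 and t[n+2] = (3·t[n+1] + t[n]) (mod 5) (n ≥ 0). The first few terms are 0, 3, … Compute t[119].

3

t[0] = 0,  t[1] = 3,  t[2] = 4,  t[3] = 0,  t[4] = 4,  t[5] = 2,  t[6] = 0,  t[7] = 2,  t[8] = 1,  t[9] = 0,  t[10] = 1,  t[11] = 3,  t[12] = 0,  t[13] = 3.
Since (t[12], t[13]) = (t[0], t[1]) = (0, 3) (two consecutive terms determine the rest), the sequence is periodic with period 12.
(119 - 0) mod 12 = 11, so t[119] = t[11] = 3.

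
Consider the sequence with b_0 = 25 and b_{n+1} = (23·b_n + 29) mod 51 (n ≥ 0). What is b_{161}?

b_0 = 25, b_1 = 43, b_2 = 49, b_3 = 34, b_4 = 46, b_5 = 16, b_6 = 40, b_7 = 31, b_8 = 28, b_9 = 10, b_{10} = 4, b_{11} = 19, b_{12} = 7, b_{13} = 37, b_{14} = 13, b_{15} = 22, b_{16} = 25.
Since b_{16} = b_0 = 25, the sequence is periodic with period 16.
So b_{161} = b_{0 + ((161-0) mod 16)} = b_1 = 43.

43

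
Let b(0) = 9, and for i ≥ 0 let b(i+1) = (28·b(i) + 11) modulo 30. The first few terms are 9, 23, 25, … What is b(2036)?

Listing terms: b(0) = 9,  b(1) = 23,  b(2) = 25,  b(3) = 21,  b(4) = 29,  b(5) = 13,  b(6) = 15,  b(7) = 11,  b(8) = 19,  b(9) = 3,  b(10) = 5,  b(11) = 1,  b(12) = 9.
Since b(12) = b(0) = 9, the sequence is periodic with period 12.
(2036 - 0) mod 12 = 8, so b(2036) = b(8) = 19.

19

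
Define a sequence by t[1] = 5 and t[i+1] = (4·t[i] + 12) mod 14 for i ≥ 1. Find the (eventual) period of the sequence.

Computing terms: t[1] = 5, t[2] = 4, t[3] = 0, t[4] = 12, t[5] = 4.
Since t[5] = t[2] = 4, the sequence is eventually periodic: after a pre-period of length 1 it cycles with period 3.

3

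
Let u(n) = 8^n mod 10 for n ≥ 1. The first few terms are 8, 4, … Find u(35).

2

We have u(1) = 8,  u(2) = 4,  u(3) = 2,  u(4) = 6,  u(5) = 8.
Since u(5) = u(1) = 8, the sequence is periodic with period 4.
(35 - 1) mod 4 = 2, so u(35) = u(3) = 2.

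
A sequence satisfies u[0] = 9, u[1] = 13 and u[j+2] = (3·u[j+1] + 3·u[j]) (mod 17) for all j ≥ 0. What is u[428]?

Listing terms: u[0] = 9; u[1] = 13; u[2] = 15; u[3] = 16; u[4] = 8; u[5] = 4; u[6] = 2; u[7] = 1; u[8] = 9; u[9] = 13.
The sequence repeats with period 8.
(428 - 0) mod 8 = 4, so u[428] = u[4] = 8.

8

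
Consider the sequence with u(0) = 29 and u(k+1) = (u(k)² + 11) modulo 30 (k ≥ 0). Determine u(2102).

We have u(0) = 29,  u(1) = 12,  u(2) = 5,  u(3) = 6,  u(4) = 17,  u(5) = 0,  u(6) = 11,  u(7) = 12.
Since u(7) = u(1) = 12, the sequence is eventually periodic: after a pre-period of length 1 it cycles with period 6.
For k ≥ 1, u(k) depends only on (k - 1) mod 6. (2102 - 1) mod 6 = 1, so u(2102) = u(2) = 5.

5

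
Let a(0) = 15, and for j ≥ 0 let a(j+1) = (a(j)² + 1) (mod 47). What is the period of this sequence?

Computing terms: a(0) = 15; a(1) = 38; a(2) = 35; a(3) = 4; a(4) = 17; a(5) = 8; a(6) = 18; a(7) = 43; a(8) = 17.
Since a(8) = a(4) = 17, the sequence is eventually periodic: after a pre-period of length 4 it cycles with period 4.

4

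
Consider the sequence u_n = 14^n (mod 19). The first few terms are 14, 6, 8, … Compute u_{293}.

10

Computing terms: u_1 = 14,  u_2 = 6,  u_3 = 8,  u_4 = 17,  u_5 = 10,  u_6 = 7,  u_7 = 3,  u_8 = 4,  u_9 = 18,  u_{10} = 5,  u_{11} = 13,  u_{12} = 11,  u_{13} = 2,  u_{14} = 9,  u_{15} = 12,  u_{16} = 16,  u_{17} = 15,  u_{18} = 1,  u_{19} = 14.
The sequence repeats with period 18.
So u_{293} = u_{1 + ((293-1) mod 18)} = u_5 = 10.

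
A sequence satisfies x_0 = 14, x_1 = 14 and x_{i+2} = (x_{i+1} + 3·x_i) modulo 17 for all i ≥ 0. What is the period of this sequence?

Computing terms: x_0 = 14,  x_1 = 14,  x_2 = 5,  x_3 = 13,  x_4 = 11,  x_5 = 16,  x_6 = 15,  x_7 = 12,  x_8 = 6,  x_9 = 8,  x_{10} = 9,  x_{11} = 16,  x_{12} = 9,  x_{13} = 6,  x_{14} = 16,  x_{15} = 0,  x_{16} = 14,  x_{17} = 14.
The sequence repeats with period 16.

16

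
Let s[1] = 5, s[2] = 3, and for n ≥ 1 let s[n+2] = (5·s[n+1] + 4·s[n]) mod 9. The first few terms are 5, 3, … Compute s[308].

4

Computing terms: s[1] = 5,  s[2] = 3,  s[3] = 8,  s[4] = 7,  s[5] = 4,  s[6] = 3,  s[7] = 4,  s[8] = 5,  s[9] = 5,  s[10] = 0,  s[11] = 2,  s[12] = 1,  s[13] = 4,  s[14] = 6,  s[15] = 1,  s[16] = 2,  s[17] = 5,  s[18] = 6,  s[19] = 5,  s[20] = 4,  s[21] = 4,  s[22] = 0,  s[23] = 7,  s[24] = 8,  s[25] = 5,  s[26] = 3.
The sequence repeats with period 24.
(308 - 1) mod 24 = 19, so s[308] = s[20] = 4.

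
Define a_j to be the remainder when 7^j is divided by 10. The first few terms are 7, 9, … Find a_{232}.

Listing terms: a_1 = 7; a_2 = 9; a_3 = 3; a_4 = 1; a_5 = 7.
Since a_5 = a_1 = 7, the sequence is periodic with period 4.
(232 - 1) mod 4 = 3, so a_{232} = a_4 = 1.

1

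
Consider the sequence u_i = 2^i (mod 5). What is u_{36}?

1

Listing terms: u_0 = 1, u_1 = 2, u_2 = 4, u_3 = 3, u_4 = 1.
The sequence repeats with period 4.
So u_{36} = u_{0 + ((36-0) mod 4)} = u_0 = 1.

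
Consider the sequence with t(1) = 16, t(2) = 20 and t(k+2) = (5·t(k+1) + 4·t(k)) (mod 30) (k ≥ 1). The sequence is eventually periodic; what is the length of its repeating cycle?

Computing terms: t(1) = 16, t(2) = 20, t(3) = 14, t(4) = 0, t(5) = 26, t(6) = 10, t(7) = 4, t(8) = 0, t(9) = 16, t(10) = 20.
Since (t(9), t(10)) = (t(1), t(2)) = (16, 20) (two consecutive terms determine the rest), the sequence is periodic with period 8.

8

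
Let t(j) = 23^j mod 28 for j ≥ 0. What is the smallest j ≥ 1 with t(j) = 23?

1

We have t(0) = 1,  t(1) = 23,  t(2) = 25,  t(3) = 15,  t(4) = 9,  t(5) = 11,  t(6) = 1.
The sequence repeats with period 6.
The value 23 first appears (with j ≥ 1) at t(1).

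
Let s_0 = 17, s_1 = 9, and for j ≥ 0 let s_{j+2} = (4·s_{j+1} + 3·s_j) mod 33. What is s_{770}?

Listing terms: s_0 = 17; s_1 = 9; s_2 = 21; s_3 = 12; s_4 = 12; s_5 = 18; s_6 = 9; s_7 = 24; s_8 = 24; s_9 = 3; s_{10} = 18; s_{11} = 15; s_{12} = 15; s_{13} = 6; s_{14} = 3; s_{15} = 30; s_{16} = 30; s_{17} = 12; s_{18} = 6; s_{19} = 27; s_{20} = 27; s_{21} = 24; s_{22} = 12; s_{23} = 21; s_{24} = 21; s_{25} = 15; s_{26} = 24; s_{27} = 9; s_{28} = 9; s_{29} = 30; s_{30} = 15; s_{31} = 18; s_{32} = 18; s_{33} = 27; s_{34} = 30; s_{35} = 3; s_{36} = 3; s_{37} = 21; s_{38} = 27; s_{39} = 6; s_{40} = 6; s_{41} = 9; s_{42} = 21.
Since (s_{41}, s_{42}) = (s_1, s_2) = (9, 21) (two consecutive terms determine the rest), the sequence is eventually periodic: after a pre-period of length 1 it cycles with period 40.
For j ≥ 1, s_j depends only on (j - 1) mod 40. (770 - 1) mod 40 = 9, so s_{770} = s_{10} = 18.

18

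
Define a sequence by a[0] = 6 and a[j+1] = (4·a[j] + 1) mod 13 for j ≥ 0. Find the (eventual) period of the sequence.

6

a[0] = 6; a[1] = 12; a[2] = 10; a[3] = 2; a[4] = 9; a[5] = 11; a[6] = 6.
The sequence repeats with period 6.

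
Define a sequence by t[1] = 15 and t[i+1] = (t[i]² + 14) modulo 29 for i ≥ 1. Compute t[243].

18

Listing terms: t[1] = 15, t[2] = 7, t[3] = 5, t[4] = 10, t[5] = 27, t[6] = 18, t[7] = 19, t[8] = 27.
Since t[8] = t[5] = 27, the sequence is eventually periodic: after a pre-period of length 4 it cycles with period 3.
For i ≥ 5, t[i] depends only on (i - 5) mod 3. (243 - 5) mod 3 = 1, so t[243] = t[6] = 18.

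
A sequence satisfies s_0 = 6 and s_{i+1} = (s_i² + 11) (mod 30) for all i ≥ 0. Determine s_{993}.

Computing terms: s_0 = 6,  s_1 = 17,  s_2 = 0,  s_3 = 11,  s_4 = 12,  s_5 = 5,  s_6 = 6.
Since s_6 = s_0 = 6, the sequence is periodic with period 6.
So s_{993} = s_{0 + ((993-0) mod 6)} = s_3 = 11.

11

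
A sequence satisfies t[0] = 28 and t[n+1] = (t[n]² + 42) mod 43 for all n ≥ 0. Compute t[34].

23

We have t[0] = 28,  t[1] = 9,  t[2] = 37,  t[3] = 35,  t[4] = 20,  t[5] = 12,  t[6] = 14,  t[7] = 23,  t[8] = 12.
Since t[8] = t[5] = 12, the sequence is eventually periodic: after a pre-period of length 5 it cycles with period 3.
For n ≥ 5, t[n] depends only on (n - 5) mod 3. (34 - 5) mod 3 = 2, so t[34] = t[7] = 23.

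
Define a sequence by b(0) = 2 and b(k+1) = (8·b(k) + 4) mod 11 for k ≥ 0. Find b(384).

Listing terms: b(0) = 2; b(1) = 9; b(2) = 10; b(3) = 7; b(4) = 5; b(5) = 0; b(6) = 4; b(7) = 3; b(8) = 6; b(9) = 8; b(10) = 2.
The sequence repeats with period 10.
So b(384) = b(0 + ((384-0) mod 10)) = b(4) = 5.

5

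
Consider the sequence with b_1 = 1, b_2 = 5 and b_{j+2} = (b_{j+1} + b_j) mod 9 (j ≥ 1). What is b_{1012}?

Computing terms: b_1 = 1, b_2 = 5, b_3 = 6, b_4 = 2, b_5 = 8, b_6 = 1, b_7 = 0, b_8 = 1, b_9 = 1, b_{10} = 2, b_{11} = 3, b_{12} = 5, b_{13} = 8, b_{14} = 4, b_{15} = 3, b_{16} = 7, b_{17} = 1, b_{18} = 8, b_{19} = 0, b_{20} = 8, b_{21} = 8, b_{22} = 7, b_{23} = 6, b_{24} = 4, b_{25} = 1, b_{26} = 5.
Since (b_{25}, b_{26}) = (b_1, b_2) = (1, 5) (two consecutive terms determine the rest), the sequence is periodic with period 24.
(1012 - 1) mod 24 = 3, so b_{1012} = b_4 = 2.

2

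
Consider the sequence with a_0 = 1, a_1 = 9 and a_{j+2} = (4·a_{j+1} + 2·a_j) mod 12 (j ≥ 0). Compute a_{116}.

8

Computing terms: a_0 = 1, a_1 = 9, a_2 = 2, a_3 = 2, a_4 = 0, a_5 = 4, a_6 = 4, a_7 = 0, a_8 = 8, a_9 = 8, a_{10} = 0, a_{11} = 4.
Since (a_{10}, a_{11}) = (a_4, a_5) = (0, 4) (two consecutive terms determine the rest), the sequence is eventually periodic: after a pre-period of length 4 it cycles with period 6.
For j ≥ 4, a_j depends only on (j - 4) mod 6. (116 - 4) mod 6 = 4, so a_{116} = a_8 = 8.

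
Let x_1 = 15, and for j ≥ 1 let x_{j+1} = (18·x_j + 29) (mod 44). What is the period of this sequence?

x_1 = 15, x_2 = 35, x_3 = 43, x_4 = 11, x_5 = 7, x_6 = 23, x_7 = 3, x_8 = 39, x_9 = 27, x_{10} = 31, x_{11} = 15.
Since x_{11} = x_1 = 15, the sequence is periodic with period 10.

10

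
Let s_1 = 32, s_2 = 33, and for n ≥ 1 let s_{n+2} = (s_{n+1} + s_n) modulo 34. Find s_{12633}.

27

Computing terms: s_1 = 32,  s_2 = 33,  s_3 = 31,  s_4 = 30,  s_5 = 27,  s_6 = 23,  s_7 = 16,  s_8 = 5,  s_9 = 21,  s_{10} = 26,  s_{11} = 13,  s_{12} = 5,  s_{13} = 18,  s_{14} = 23,  s_{15} = 7,  s_{16} = 30,  s_{17} = 3,  s_{18} = 33,  s_{19} = 2,  s_{20} = 1,  s_{21} = 3,  s_{22} = 4,  s_{23} = 7,  s_{24} = 11,  s_{25} = 18,  s_{26} = 29,  s_{27} = 13,  s_{28} = 8,  s_{29} = 21,  s_{30} = 29,  s_{31} = 16,  s_{32} = 11,  s_{33} = 27,  s_{34} = 4,  s_{35} = 31,  s_{36} = 1,  s_{37} = 32,  s_{38} = 33.
Since (s_{37}, s_{38}) = (s_1, s_2) = (32, 33) (two consecutive terms determine the rest), the sequence is periodic with period 36.
So s_{12633} = s_{1 + ((12633-1) mod 36)} = s_{33} = 27.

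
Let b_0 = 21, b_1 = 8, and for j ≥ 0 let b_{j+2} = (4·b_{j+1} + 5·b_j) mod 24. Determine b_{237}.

0

We have b_0 = 21,  b_1 = 8,  b_2 = 17,  b_3 = 12,  b_4 = 13,  b_5 = 16,  b_6 = 9,  b_7 = 20,  b_8 = 5,  b_9 = 0,  b_{10} = 1,  b_{11} = 4,  b_{12} = 21,  b_{13} = 8.
The sequence repeats with period 12.
So b_{237} = b_{0 + ((237-0) mod 12)} = b_9 = 0.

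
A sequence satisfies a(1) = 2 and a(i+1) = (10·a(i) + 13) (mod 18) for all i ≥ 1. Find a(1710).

Listing terms: a(1) = 2; a(2) = 15; a(3) = 1; a(4) = 5; a(5) = 9; a(6) = 13; a(7) = 17; a(8) = 3; a(9) = 7; a(10) = 11; a(11) = 15.
Since a(11) = a(2) = 15, the sequence is eventually periodic: after a pre-period of length 1 it cycles with period 9.
For i ≥ 2, a(i) depends only on (i - 2) mod 9. (1710 - 2) mod 9 = 7, so a(1710) = a(9) = 7.

7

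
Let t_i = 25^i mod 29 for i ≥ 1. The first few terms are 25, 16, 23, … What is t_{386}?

25

t_1 = 25, t_2 = 16, t_3 = 23, t_4 = 24, t_5 = 20, t_6 = 7, t_7 = 1, t_8 = 25.
Since t_8 = t_1 = 25, the sequence is periodic with period 7.
(386 - 1) mod 7 = 0, so t_{386} = t_1 = 25.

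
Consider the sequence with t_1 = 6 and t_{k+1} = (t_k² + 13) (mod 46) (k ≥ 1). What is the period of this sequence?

t_1 = 6,  t_2 = 3,  t_3 = 22,  t_4 = 37,  t_5 = 2,  t_6 = 17,  t_7 = 26,  t_8 = 45,  t_9 = 14,  t_{10} = 25,  t_{11} = 40,  t_{12} = 3.
Since t_{12} = t_2 = 3, the sequence is eventually periodic: after a pre-period of length 1 it cycles with period 10.

10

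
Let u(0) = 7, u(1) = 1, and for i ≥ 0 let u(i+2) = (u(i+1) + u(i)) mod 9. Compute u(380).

Listing terms: u(0) = 7, u(1) = 1, u(2) = 8, u(3) = 0, u(4) = 8, u(5) = 8, u(6) = 7, u(7) = 6, u(8) = 4, u(9) = 1, u(10) = 5, u(11) = 6, u(12) = 2, u(13) = 8, u(14) = 1, u(15) = 0, u(16) = 1, u(17) = 1, u(18) = 2, u(19) = 3, u(20) = 5, u(21) = 8, u(22) = 4, u(23) = 3, u(24) = 7, u(25) = 1.
The sequence repeats with period 24.
(380 - 0) mod 24 = 20, so u(380) = u(20) = 5.

5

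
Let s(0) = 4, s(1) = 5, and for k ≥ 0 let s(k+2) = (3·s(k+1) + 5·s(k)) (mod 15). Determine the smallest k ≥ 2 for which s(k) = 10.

Computing terms: s(0) = 4,  s(1) = 5,  s(2) = 5,  s(3) = 10,  s(4) = 10,  s(5) = 5,  s(6) = 5.
Since (s(5), s(6)) = (s(1), s(2)) = (5, 5) (two consecutive terms determine the rest), the sequence is eventually periodic: after a pre-period of length 1 it cycles with period 4.
The value 10 first appears (with k ≥ 2) at s(3).

3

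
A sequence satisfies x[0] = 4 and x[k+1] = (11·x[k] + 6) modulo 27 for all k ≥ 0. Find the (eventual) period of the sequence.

18

Computing terms: x[0] = 4, x[1] = 23, x[2] = 16, x[3] = 20, x[4] = 10, x[5] = 8, x[6] = 13, x[7] = 14, x[8] = 25, x[9] = 11, x[10] = 19, x[11] = 26, x[12] = 22, x[13] = 5, x[14] = 7, x[15] = 2, x[16] = 1, x[17] = 17, x[18] = 4.
Since x[18] = x[0] = 4, the sequence is periodic with period 18.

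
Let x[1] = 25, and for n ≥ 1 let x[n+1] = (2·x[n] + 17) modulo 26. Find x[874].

11

We have x[1] = 25, x[2] = 15, x[3] = 21, x[4] = 7, x[5] = 5, x[6] = 1, x[7] = 19, x[8] = 3, x[9] = 23, x[10] = 11, x[11] = 13, x[12] = 17, x[13] = 25.
Since x[13] = x[1] = 25, the sequence is periodic with period 12.
So x[874] = x[1 + ((874-1) mod 12)] = x[10] = 11.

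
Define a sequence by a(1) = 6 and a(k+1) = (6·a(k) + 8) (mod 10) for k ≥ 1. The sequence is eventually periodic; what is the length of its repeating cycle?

a(1) = 6; a(2) = 4; a(3) = 2; a(4) = 0; a(5) = 8; a(6) = 6.
Since a(6) = a(1) = 6, the sequence is periodic with period 5.

5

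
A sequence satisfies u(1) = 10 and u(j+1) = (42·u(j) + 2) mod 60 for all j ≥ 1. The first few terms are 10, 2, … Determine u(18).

We have u(1) = 10; u(2) = 2; u(3) = 26; u(4) = 14; u(5) = 50; u(6) = 2.
Since u(6) = u(2) = 2, the sequence is eventually periodic: after a pre-period of length 1 it cycles with period 4.
For j ≥ 2, u(j) depends only on (j - 2) mod 4. (18 - 2) mod 4 = 0, so u(18) = u(2) = 2.

2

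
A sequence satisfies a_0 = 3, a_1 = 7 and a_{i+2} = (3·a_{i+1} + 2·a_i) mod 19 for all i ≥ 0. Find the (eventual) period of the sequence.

a_0 = 3,  a_1 = 7,  a_2 = 8,  a_3 = 0,  a_4 = 16,  a_5 = 10,  a_6 = 5,  a_7 = 16,  a_8 = 1,  a_9 = 16,  a_{10} = 12,  a_{11} = 11,  a_{12} = 0,  a_{13} = 3,  a_{14} = 9,  a_{15} = 14,  a_{16} = 3,  a_{17} = 18,  a_{18} = 3,  a_{19} = 7.
The sequence repeats with period 18.

18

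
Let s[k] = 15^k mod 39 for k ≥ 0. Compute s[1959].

s[0] = 1, s[1] = 15, s[2] = 30, s[3] = 21, s[4] = 3, s[5] = 6, s[6] = 12, s[7] = 24, s[8] = 9, s[9] = 18, s[10] = 36, s[11] = 33, s[12] = 27, s[13] = 15.
Since s[13] = s[1] = 15, the sequence is eventually periodic: after a pre-period of length 1 it cycles with period 12.
For k ≥ 1, s[k] depends only on (k - 1) mod 12. (1959 - 1) mod 12 = 2, so s[1959] = s[3] = 21.

21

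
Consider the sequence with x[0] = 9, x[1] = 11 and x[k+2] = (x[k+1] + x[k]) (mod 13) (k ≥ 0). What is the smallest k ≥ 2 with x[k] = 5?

3

x[0] = 9,  x[1] = 11,  x[2] = 7,  x[3] = 5,  x[4] = 12,  x[5] = 4,  x[6] = 3,  x[7] = 7,  x[8] = 10,  x[9] = 4,  x[10] = 1,  x[11] = 5,  x[12] = 6,  x[13] = 11,  x[14] = 4,  x[15] = 2,  x[16] = 6,  x[17] = 8,  x[18] = 1,  x[19] = 9,  x[20] = 10,  x[21] = 6,  x[22] = 3,  x[23] = 9,  x[24] = 12,  x[25] = 8,  x[26] = 7,  x[27] = 2,  x[28] = 9,  x[29] = 11.
Since (x[28], x[29]) = (x[0], x[1]) = (9, 11) (two consecutive terms determine the rest), the sequence is periodic with period 28.
The value 5 first appears (with k ≥ 2) at x[3].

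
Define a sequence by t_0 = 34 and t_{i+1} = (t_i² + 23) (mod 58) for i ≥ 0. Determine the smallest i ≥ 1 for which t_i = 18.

12

t_0 = 34, t_1 = 19, t_2 = 36, t_3 = 43, t_4 = 16, t_5 = 47, t_6 = 28, t_7 = 53, t_8 = 48, t_9 = 7, t_{10} = 14, t_{11} = 45, t_{12} = 18, t_{13} = 57, t_{14} = 24, t_{15} = 19.
Since t_{15} = t_1 = 19, the sequence is eventually periodic: after a pre-period of length 1 it cycles with period 14.
The value 18 first appears (with i ≥ 1) at t_{12}.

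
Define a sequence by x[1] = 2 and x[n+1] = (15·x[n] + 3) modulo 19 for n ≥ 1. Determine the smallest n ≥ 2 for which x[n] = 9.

17

Listing terms: x[1] = 2; x[2] = 14; x[3] = 4; x[4] = 6; x[5] = 17; x[6] = 11; x[7] = 16; x[8] = 15; x[9] = 0; x[10] = 3; x[11] = 10; x[12] = 1; x[13] = 18; x[14] = 7; x[15] = 13; x[16] = 8; x[17] = 9; x[18] = 5; x[19] = 2.
The sequence repeats with period 18.
The value 9 first appears (with n ≥ 2) at x[17].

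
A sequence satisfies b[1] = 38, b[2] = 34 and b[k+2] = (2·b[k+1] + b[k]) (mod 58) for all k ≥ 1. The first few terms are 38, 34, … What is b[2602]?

34

We have b[1] = 38; b[2] = 34; b[3] = 48; b[4] = 14; b[5] = 18; b[6] = 50; b[7] = 2; b[8] = 54; b[9] = 52; b[10] = 42; b[11] = 20; b[12] = 24; b[13] = 10; b[14] = 44; b[15] = 40; b[16] = 8; b[17] = 56; b[18] = 4; b[19] = 6; b[20] = 16; b[21] = 38; b[22] = 34.
The sequence repeats with period 20.
So b[2602] = b[1 + ((2602-1) mod 20)] = b[2] = 34.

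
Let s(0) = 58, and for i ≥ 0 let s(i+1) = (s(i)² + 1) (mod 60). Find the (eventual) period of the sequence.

Listing terms: s(0) = 58,  s(1) = 5,  s(2) = 26,  s(3) = 17,  s(4) = 50,  s(5) = 41,  s(6) = 2,  s(7) = 5.
Since s(7) = s(1) = 5, the sequence is eventually periodic: after a pre-period of length 1 it cycles with period 6.

6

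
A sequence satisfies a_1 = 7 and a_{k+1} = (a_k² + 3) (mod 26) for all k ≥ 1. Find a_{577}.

13

a_1 = 7; a_2 = 0; a_3 = 3; a_4 = 12; a_5 = 17; a_6 = 6; a_7 = 13; a_8 = 16; a_9 = 25; a_{10} = 4; a_{11} = 19; a_{12} = 0.
Since a_{12} = a_2 = 0, the sequence is eventually periodic: after a pre-period of length 1 it cycles with period 10.
For k ≥ 2, a_k depends only on (k - 2) mod 10. (577 - 2) mod 10 = 5, so a_{577} = a_7 = 13.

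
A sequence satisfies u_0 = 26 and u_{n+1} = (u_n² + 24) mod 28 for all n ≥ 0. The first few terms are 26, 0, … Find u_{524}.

We have u_0 = 26; u_1 = 0; u_2 = 24; u_3 = 12; u_4 = 0.
Since u_4 = u_1 = 0, the sequence is eventually periodic: after a pre-period of length 1 it cycles with period 3.
For n ≥ 1, u_n depends only on (n - 1) mod 3. (524 - 1) mod 3 = 1, so u_{524} = u_2 = 24.

24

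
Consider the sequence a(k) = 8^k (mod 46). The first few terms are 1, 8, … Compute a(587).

2

a(0) = 1, a(1) = 8, a(2) = 18, a(3) = 6, a(4) = 2, a(5) = 16, a(6) = 36, a(7) = 12, a(8) = 4, a(9) = 32, a(10) = 26, a(11) = 24, a(12) = 8.
Since a(12) = a(1) = 8, the sequence is eventually periodic: after a pre-period of length 1 it cycles with period 11.
For k ≥ 1, a(k) depends only on (k - 1) mod 11. (587 - 1) mod 11 = 3, so a(587) = a(4) = 2.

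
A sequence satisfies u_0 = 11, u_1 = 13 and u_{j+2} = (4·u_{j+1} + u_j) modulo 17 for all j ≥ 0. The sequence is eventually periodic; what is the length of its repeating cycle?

12

We have u_0 = 11, u_1 = 13, u_2 = 12, u_3 = 10, u_4 = 1, u_5 = 14, u_6 = 6, u_7 = 4, u_8 = 5, u_9 = 7, u_{10} = 16, u_{11} = 3, u_{12} = 11, u_{13} = 13.
The sequence repeats with period 12.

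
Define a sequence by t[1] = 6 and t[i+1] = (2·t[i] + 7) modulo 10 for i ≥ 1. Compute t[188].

7

Computing terms: t[1] = 6; t[2] = 9; t[3] = 5; t[4] = 7; t[5] = 1; t[6] = 9.
Since t[6] = t[2] = 9, the sequence is eventually periodic: after a pre-period of length 1 it cycles with period 4.
For i ≥ 2, t[i] depends only on (i - 2) mod 4. (188 - 2) mod 4 = 2, so t[188] = t[4] = 7.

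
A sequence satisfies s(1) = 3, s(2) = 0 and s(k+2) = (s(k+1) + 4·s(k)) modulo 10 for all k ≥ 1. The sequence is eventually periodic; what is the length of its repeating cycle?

Listing terms: s(1) = 3; s(2) = 0; s(3) = 2; s(4) = 2; s(5) = 0; s(6) = 8; s(7) = 8; s(8) = 0; s(9) = 2.
Since (s(8), s(9)) = (s(2), s(3)) = (0, 2) (two consecutive terms determine the rest), the sequence is eventually periodic: after a pre-period of length 1 it cycles with period 6.

6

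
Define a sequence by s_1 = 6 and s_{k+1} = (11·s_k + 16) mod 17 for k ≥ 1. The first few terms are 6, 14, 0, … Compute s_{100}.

Computing terms: s_1 = 6, s_2 = 14, s_3 = 0, s_4 = 16, s_5 = 5, s_6 = 3, s_7 = 15, s_8 = 11, s_9 = 1, s_{10} = 10, s_{11} = 7, s_{12} = 8, s_{13} = 2, s_{14} = 4, s_{15} = 9, s_{16} = 13, s_{17} = 6.
Since s_{17} = s_1 = 6, the sequence is periodic with period 16.
So s_{100} = s_{1 + ((100-1) mod 16)} = s_4 = 16.

16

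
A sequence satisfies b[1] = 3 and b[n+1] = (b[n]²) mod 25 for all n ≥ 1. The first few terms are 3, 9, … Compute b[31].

6

b[1] = 3, b[2] = 9, b[3] = 6, b[4] = 11, b[5] = 21, b[6] = 16, b[7] = 6.
Since b[7] = b[3] = 6, the sequence is eventually periodic: after a pre-period of length 2 it cycles with period 4.
For n ≥ 3, b[n] depends only on (n - 3) mod 4. (31 - 3) mod 4 = 0, so b[31] = b[3] = 6.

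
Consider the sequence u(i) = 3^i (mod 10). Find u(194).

9

Listing terms: u(0) = 1; u(1) = 3; u(2) = 9; u(3) = 7; u(4) = 1.
Since u(4) = u(0) = 1, the sequence is periodic with period 4.
(194 - 0) mod 4 = 2, so u(194) = u(2) = 9.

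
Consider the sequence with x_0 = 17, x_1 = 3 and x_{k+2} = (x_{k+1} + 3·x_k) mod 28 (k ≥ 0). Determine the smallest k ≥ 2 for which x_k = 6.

17

Listing terms: x_0 = 17; x_1 = 3; x_2 = 26; x_3 = 7; x_4 = 1; x_5 = 22; x_6 = 25; x_7 = 7; x_8 = 26; x_9 = 19; x_{10} = 13; x_{11} = 14; x_{12} = 25; x_{13} = 11; x_{14} = 2; x_{15} = 7; x_{16} = 13; x_{17} = 6; x_{18} = 17; x_{19} = 7; x_{20} = 2; x_{21} = 23; x_{22} = 1; x_{23} = 14; x_{24} = 17; x_{25} = 3.
Since (x_{24}, x_{25}) = (x_0, x_1) = (17, 3) (two consecutive terms determine the rest), the sequence is periodic with period 24.
The value 6 first appears (with k ≥ 2) at x_{17}.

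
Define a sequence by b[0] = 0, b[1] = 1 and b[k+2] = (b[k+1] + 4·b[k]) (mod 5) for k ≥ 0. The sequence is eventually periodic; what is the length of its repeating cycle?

b[0] = 0, b[1] = 1, b[2] = 1, b[3] = 0, b[4] = 4, b[5] = 4, b[6] = 0, b[7] = 1.
The sequence repeats with period 6.

6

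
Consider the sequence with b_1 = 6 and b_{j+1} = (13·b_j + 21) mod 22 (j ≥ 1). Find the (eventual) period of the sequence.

10

Computing terms: b_1 = 6, b_2 = 11, b_3 = 10, b_4 = 19, b_5 = 4, b_6 = 7, b_7 = 2, b_8 = 3, b_9 = 16, b_{10} = 9, b_{11} = 6.
Since b_{11} = b_1 = 6, the sequence is periodic with period 10.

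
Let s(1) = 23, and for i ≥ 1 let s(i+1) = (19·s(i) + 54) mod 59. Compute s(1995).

s(1) = 23; s(2) = 19; s(3) = 2; s(4) = 33; s(5) = 32; s(6) = 13; s(7) = 6; s(8) = 50; s(9) = 1; s(10) = 14; s(11) = 25; s(12) = 57; s(13) = 16; s(14) = 4; s(15) = 12; s(16) = 46; s(17) = 43; s(18) = 45; s(19) = 24; s(20) = 38; s(21) = 9; s(22) = 48; s(23) = 22; s(24) = 0; s(25) = 54; s(26) = 18; s(27) = 42; s(28) = 26; s(29) = 17; s(30) = 23.
The sequence repeats with period 29.
So s(1995) = s(1 + ((1995-1) mod 29)) = s(23) = 22.

22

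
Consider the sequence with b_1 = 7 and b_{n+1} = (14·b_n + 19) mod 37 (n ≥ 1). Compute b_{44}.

We have b_1 = 7, b_2 = 6, b_3 = 29, b_4 = 18, b_5 = 12, b_6 = 2, b_7 = 10, b_8 = 11, b_9 = 25, b_{10} = 36, b_{11} = 5, b_{12} = 15, b_{13} = 7.
Since b_{13} = b_1 = 7, the sequence is periodic with period 12.
(44 - 1) mod 12 = 7, so b_{44} = b_8 = 11.

11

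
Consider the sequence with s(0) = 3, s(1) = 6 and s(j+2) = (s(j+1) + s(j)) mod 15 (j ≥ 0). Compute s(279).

Listing terms: s(0) = 3, s(1) = 6, s(2) = 9, s(3) = 0, s(4) = 9, s(5) = 9, s(6) = 3, s(7) = 12, s(8) = 0, s(9) = 12, s(10) = 12, s(11) = 9, s(12) = 6, s(13) = 0, s(14) = 6, s(15) = 6, s(16) = 12, s(17) = 3, s(18) = 0, s(19) = 3, s(20) = 3, s(21) = 6.
The sequence repeats with period 20.
(279 - 0) mod 20 = 19, so s(279) = s(19) = 3.

3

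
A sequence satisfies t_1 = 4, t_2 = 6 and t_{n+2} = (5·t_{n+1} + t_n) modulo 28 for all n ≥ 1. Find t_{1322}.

6

t_1 = 4; t_2 = 6; t_3 = 6; t_4 = 8; t_5 = 18; t_6 = 14; t_7 = 4; t_8 = 6.
The sequence repeats with period 6.
So t_{1322} = t_{1 + ((1322-1) mod 6)} = t_2 = 6.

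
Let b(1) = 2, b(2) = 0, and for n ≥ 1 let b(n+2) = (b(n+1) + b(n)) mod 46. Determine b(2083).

20

b(1) = 2,  b(2) = 0,  b(3) = 2,  b(4) = 2,  b(5) = 4,  b(6) = 6,  b(7) = 10,  b(8) = 16,  b(9) = 26,  b(10) = 42,  b(11) = 22,  b(12) = 18,  b(13) = 40,  b(14) = 12,  b(15) = 6,  b(16) = 18,  b(17) = 24,  b(18) = 42,  b(19) = 20,  b(20) = 16,  b(21) = 36,  b(22) = 6,  b(23) = 42,  b(24) = 2,  b(25) = 44,  b(26) = 0,  b(27) = 44,  b(28) = 44,  b(29) = 42,  b(30) = 40,  b(31) = 36,  b(32) = 30,  b(33) = 20,  b(34) = 4,  b(35) = 24,  b(36) = 28,  b(37) = 6,  b(38) = 34,  b(39) = 40,  b(40) = 28,  b(41) = 22,  b(42) = 4,  b(43) = 26,  b(44) = 30,  b(45) = 10,  b(46) = 40,  b(47) = 4,  b(48) = 44,  b(49) = 2,  b(50) = 0.
The sequence repeats with period 48.
(2083 - 1) mod 48 = 18, so b(2083) = b(19) = 20.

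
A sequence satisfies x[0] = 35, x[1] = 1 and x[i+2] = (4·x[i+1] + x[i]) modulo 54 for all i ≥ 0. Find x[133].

53

Listing terms: x[0] = 35,  x[1] = 1,  x[2] = 39,  x[3] = 49,  x[4] = 19,  x[5] = 17,  x[6] = 33,  x[7] = 41,  x[8] = 35,  x[9] = 19,  x[10] = 3,  x[11] = 31,  x[12] = 19,  x[13] = 53,  x[14] = 15,  x[15] = 5,  x[16] = 35,  x[17] = 37,  x[18] = 21,  x[19] = 13,  x[20] = 19,  x[21] = 35,  x[22] = 51,  x[23] = 23,  x[24] = 35,  x[25] = 1.
Since (x[24], x[25]) = (x[0], x[1]) = (35, 1) (two consecutive terms determine the rest), the sequence is periodic with period 24.
(133 - 0) mod 24 = 13, so x[133] = x[13] = 53.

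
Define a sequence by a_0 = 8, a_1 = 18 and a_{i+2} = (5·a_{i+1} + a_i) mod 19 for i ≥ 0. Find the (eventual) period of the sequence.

40

a_0 = 8,  a_1 = 18,  a_2 = 3,  a_3 = 14,  a_4 = 16,  a_5 = 18,  a_6 = 11,  a_7 = 16,  a_8 = 15,  a_9 = 15,  a_{10} = 14,  a_{11} = 9,  a_{12} = 2,  a_{13} = 0,  a_{14} = 2,  a_{15} = 10,  a_{16} = 14,  a_{17} = 4,  a_{18} = 15,  a_{19} = 3,  a_{20} = 11,  a_{21} = 1,  a_{22} = 16,  a_{23} = 5,  a_{24} = 3,  a_{25} = 1,  a_{26} = 8,  a_{27} = 3,  a_{28} = 4,  a_{29} = 4,  a_{30} = 5,  a_{31} = 10,  a_{32} = 17,  a_{33} = 0,  a_{34} = 17,  a_{35} = 9,  a_{36} = 5,  a_{37} = 15,  a_{38} = 4,  a_{39} = 16,  a_{40} = 8,  a_{41} = 18.
The sequence repeats with period 40.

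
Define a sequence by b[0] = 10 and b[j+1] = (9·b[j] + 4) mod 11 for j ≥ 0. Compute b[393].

We have b[0] = 10, b[1] = 6, b[2] = 3, b[3] = 9, b[4] = 8, b[5] = 10.
The sequence repeats with period 5.
(393 - 0) mod 5 = 3, so b[393] = b[3] = 9.

9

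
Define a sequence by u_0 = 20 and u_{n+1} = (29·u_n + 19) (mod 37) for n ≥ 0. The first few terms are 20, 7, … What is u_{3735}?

19

Listing terms: u_0 = 20, u_1 = 7, u_2 = 0, u_3 = 19, u_4 = 15, u_5 = 10, u_6 = 13, u_7 = 26, u_8 = 33, u_9 = 14, u_{10} = 18, u_{11} = 23, u_{12} = 20.
Since u_{12} = u_0 = 20, the sequence is periodic with period 12.
(3735 - 0) mod 12 = 3, so u_{3735} = u_3 = 19.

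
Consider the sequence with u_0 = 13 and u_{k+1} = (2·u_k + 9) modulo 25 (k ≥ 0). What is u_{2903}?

17

We have u_0 = 13,  u_1 = 10,  u_2 = 4,  u_3 = 17,  u_4 = 18,  u_5 = 20,  u_6 = 24,  u_7 = 7,  u_8 = 23,  u_9 = 5,  u_{10} = 19,  u_{11} = 22,  u_{12} = 3,  u_{13} = 15,  u_{14} = 14,  u_{15} = 12,  u_{16} = 8,  u_{17} = 0,  u_{18} = 9,  u_{19} = 2,  u_{20} = 13.
The sequence repeats with period 20.
(2903 - 0) mod 20 = 3, so u_{2903} = u_3 = 17.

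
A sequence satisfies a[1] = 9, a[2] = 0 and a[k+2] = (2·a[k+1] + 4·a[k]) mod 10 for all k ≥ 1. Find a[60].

8

Computing terms: a[1] = 9,  a[2] = 0,  a[3] = 6,  a[4] = 2,  a[5] = 8,  a[6] = 4,  a[7] = 0,  a[8] = 6.
Since (a[7], a[8]) = (a[2], a[3]) = (0, 6) (two consecutive terms determine the rest), the sequence is eventually periodic: after a pre-period of length 1 it cycles with period 5.
For k ≥ 2, a[k] depends only on (k - 2) mod 5. (60 - 2) mod 5 = 3, so a[60] = a[5] = 8.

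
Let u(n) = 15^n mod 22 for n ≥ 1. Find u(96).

Computing terms: u(1) = 15, u(2) = 5, u(3) = 9, u(4) = 3, u(5) = 1, u(6) = 15.
Since u(6) = u(1) = 15, the sequence is periodic with period 5.
(96 - 1) mod 5 = 0, so u(96) = u(1) = 15.

15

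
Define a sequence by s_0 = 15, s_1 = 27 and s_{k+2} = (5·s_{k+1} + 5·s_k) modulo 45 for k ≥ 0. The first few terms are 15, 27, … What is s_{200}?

30

We have s_0 = 15; s_1 = 27; s_2 = 30; s_3 = 15; s_4 = 0; s_5 = 30; s_6 = 15.
Since (s_5, s_6) = (s_2, s_3) = (30, 15) (two consecutive terms determine the rest), the sequence is eventually periodic: after a pre-period of length 2 it cycles with period 3.
For k ≥ 2, s_k depends only on (k - 2) mod 3. (200 - 2) mod 3 = 0, so s_{200} = s_2 = 30.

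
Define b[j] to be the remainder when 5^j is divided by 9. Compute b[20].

Computing terms: b[1] = 5,  b[2] = 7,  b[3] = 8,  b[4] = 4,  b[5] = 2,  b[6] = 1,  b[7] = 5.
Since b[7] = b[1] = 5, the sequence is periodic with period 6.
So b[20] = b[1 + ((20-1) mod 6)] = b[2] = 7.

7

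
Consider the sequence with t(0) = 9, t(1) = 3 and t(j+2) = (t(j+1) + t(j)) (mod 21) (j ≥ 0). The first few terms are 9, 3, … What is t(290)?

t(0) = 9; t(1) = 3; t(2) = 12; t(3) = 15; t(4) = 6; t(5) = 0; t(6) = 6; t(7) = 6; t(8) = 12; t(9) = 18; t(10) = 9; t(11) = 6; t(12) = 15; t(13) = 0; t(14) = 15; t(15) = 15; t(16) = 9; t(17) = 3.
Since (t(16), t(17)) = (t(0), t(1)) = (9, 3) (two consecutive terms determine the rest), the sequence is periodic with period 16.
(290 - 0) mod 16 = 2, so t(290) = t(2) = 12.

12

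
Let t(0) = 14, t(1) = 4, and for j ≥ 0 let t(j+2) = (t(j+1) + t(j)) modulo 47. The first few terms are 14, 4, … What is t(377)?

40

We have t(0) = 14, t(1) = 4, t(2) = 18, t(3) = 22, t(4) = 40, t(5) = 15, t(6) = 8, t(7) = 23, t(8) = 31, t(9) = 7, t(10) = 38, t(11) = 45, t(12) = 36, t(13) = 34, t(14) = 23, t(15) = 10, t(16) = 33, t(17) = 43, t(18) = 29, t(19) = 25, t(20) = 7, t(21) = 32, t(22) = 39, t(23) = 24, t(24) = 16, t(25) = 40, t(26) = 9, t(27) = 2, t(28) = 11, t(29) = 13, t(30) = 24, t(31) = 37, t(32) = 14, t(33) = 4.
Since (t(32), t(33)) = (t(0), t(1)) = (14, 4) (two consecutive terms determine the rest), the sequence is periodic with period 32.
(377 - 0) mod 32 = 25, so t(377) = t(25) = 40.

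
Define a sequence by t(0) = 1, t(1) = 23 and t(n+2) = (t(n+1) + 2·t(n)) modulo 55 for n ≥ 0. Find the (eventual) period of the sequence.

Listing terms: t(0) = 1, t(1) = 23, t(2) = 25, t(3) = 16, t(4) = 11, t(5) = 43, t(6) = 10, t(7) = 41, t(8) = 6, t(9) = 33, t(10) = 45, t(11) = 1, t(12) = 36, t(13) = 38, t(14) = 0, t(15) = 21, t(16) = 21, t(17) = 8, t(18) = 50, t(19) = 11, t(20) = 1, t(21) = 23.
Since (t(20), t(21)) = (t(0), t(1)) = (1, 23) (two consecutive terms determine the rest), the sequence is periodic with period 20.

20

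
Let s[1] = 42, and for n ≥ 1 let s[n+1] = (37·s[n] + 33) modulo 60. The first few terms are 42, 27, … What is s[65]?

Computing terms: s[1] = 42; s[2] = 27; s[3] = 12; s[4] = 57; s[5] = 42.
The sequence repeats with period 4.
So s[65] = s[1 + ((65-1) mod 4)] = s[1] = 42.

42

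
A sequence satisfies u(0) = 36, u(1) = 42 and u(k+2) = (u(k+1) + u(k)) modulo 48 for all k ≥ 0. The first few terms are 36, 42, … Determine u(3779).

We have u(0) = 36, u(1) = 42, u(2) = 30, u(3) = 24, u(4) = 6, u(5) = 30, u(6) = 36, u(7) = 18, u(8) = 6, u(9) = 24, u(10) = 30, u(11) = 6, u(12) = 36, u(13) = 42.
The sequence repeats with period 12.
(3779 - 0) mod 12 = 11, so u(3779) = u(11) = 6.

6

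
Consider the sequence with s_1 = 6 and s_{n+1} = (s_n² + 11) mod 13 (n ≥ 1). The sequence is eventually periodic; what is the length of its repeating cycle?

We have s_1 = 6; s_2 = 8; s_3 = 10; s_4 = 7; s_5 = 8.
Since s_5 = s_2 = 8, the sequence is eventually periodic: after a pre-period of length 1 it cycles with period 3.

3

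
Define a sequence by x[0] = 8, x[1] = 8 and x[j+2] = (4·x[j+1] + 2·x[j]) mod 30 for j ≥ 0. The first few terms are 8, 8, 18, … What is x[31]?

8

Computing terms: x[0] = 8; x[1] = 8; x[2] = 18; x[3] = 28; x[4] = 28; x[5] = 18; x[6] = 8; x[7] = 8.
The sequence repeats with period 6.
So x[31] = x[0 + ((31-0) mod 6)] = x[1] = 8.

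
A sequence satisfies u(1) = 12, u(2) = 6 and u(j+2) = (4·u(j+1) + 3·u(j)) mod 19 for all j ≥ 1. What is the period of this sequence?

Computing terms: u(1) = 12; u(2) = 6; u(3) = 3; u(4) = 11; u(5) = 15; u(6) = 17; u(7) = 18; u(8) = 9; u(9) = 14; u(10) = 7; u(11) = 13; u(12) = 16; u(13) = 8; u(14) = 4; u(15) = 2; u(16) = 1; u(17) = 10; u(18) = 5; u(19) = 12; u(20) = 6.
Since (u(19), u(20)) = (u(1), u(2)) = (12, 6) (two consecutive terms determine the rest), the sequence is periodic with period 18.

18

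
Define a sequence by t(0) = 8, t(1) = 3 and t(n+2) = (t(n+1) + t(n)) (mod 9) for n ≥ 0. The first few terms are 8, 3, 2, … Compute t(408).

8

t(0) = 8, t(1) = 3, t(2) = 2, t(3) = 5, t(4) = 7, t(5) = 3, t(6) = 1, t(7) = 4, t(8) = 5, t(9) = 0, t(10) = 5, t(11) = 5, t(12) = 1, t(13) = 6, t(14) = 7, t(15) = 4, t(16) = 2, t(17) = 6, t(18) = 8, t(19) = 5, t(20) = 4, t(21) = 0, t(22) = 4, t(23) = 4, t(24) = 8, t(25) = 3.
The sequence repeats with period 24.
(408 - 0) mod 24 = 0, so t(408) = t(0) = 8.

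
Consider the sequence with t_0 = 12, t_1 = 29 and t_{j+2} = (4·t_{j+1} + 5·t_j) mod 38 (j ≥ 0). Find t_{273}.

Listing terms: t_0 = 12, t_1 = 29, t_2 = 24, t_3 = 13, t_4 = 20, t_5 = 31, t_6 = 34, t_7 = 25, t_8 = 4, t_9 = 27, t_{10} = 14, t_{11} = 1, t_{12} = 36, t_{13} = 35, t_{14} = 16, t_{15} = 11, t_{16} = 10, t_{17} = 19, t_{18} = 12, t_{19} = 29.
Since (t_{18}, t_{19}) = (t_0, t_1) = (12, 29) (two consecutive terms determine the rest), the sequence is periodic with period 18.
So t_{273} = t_{0 + ((273-0) mod 18)} = t_3 = 13.

13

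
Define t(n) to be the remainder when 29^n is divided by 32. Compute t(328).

1

Computing terms: t(1) = 29, t(2) = 9, t(3) = 5, t(4) = 17, t(5) = 13, t(6) = 25, t(7) = 21, t(8) = 1, t(9) = 29.
The sequence repeats with period 8.
So t(328) = t(1 + ((328-1) mod 8)) = t(8) = 1.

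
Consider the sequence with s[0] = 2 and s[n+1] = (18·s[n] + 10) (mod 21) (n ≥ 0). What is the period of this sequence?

3

Computing terms: s[0] = 2; s[1] = 4; s[2] = 19; s[3] = 16; s[4] = 4.
Since s[4] = s[1] = 4, the sequence is eventually periodic: after a pre-period of length 1 it cycles with period 3.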